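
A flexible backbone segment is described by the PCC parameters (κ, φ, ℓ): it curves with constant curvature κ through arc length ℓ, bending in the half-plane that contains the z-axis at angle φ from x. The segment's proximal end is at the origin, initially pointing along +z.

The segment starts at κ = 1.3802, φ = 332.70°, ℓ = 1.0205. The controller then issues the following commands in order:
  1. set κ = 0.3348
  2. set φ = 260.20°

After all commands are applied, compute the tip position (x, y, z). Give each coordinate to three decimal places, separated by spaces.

-0.029 -0.170 1.001

initial: κ=1.3802, φ=332.70°, ℓ=1.0205
cmd 1: set κ=0.3348 → (κ,φ,ℓ)=(0.3348,332.70°,1.0205) → tip=(0.1534,-0.0792,1.0008)
cmd 2: set φ=260.20° → (κ,φ,ℓ)=(0.3348,260.20°,1.0205) → tip=(-0.0294,-0.1701,1.0008)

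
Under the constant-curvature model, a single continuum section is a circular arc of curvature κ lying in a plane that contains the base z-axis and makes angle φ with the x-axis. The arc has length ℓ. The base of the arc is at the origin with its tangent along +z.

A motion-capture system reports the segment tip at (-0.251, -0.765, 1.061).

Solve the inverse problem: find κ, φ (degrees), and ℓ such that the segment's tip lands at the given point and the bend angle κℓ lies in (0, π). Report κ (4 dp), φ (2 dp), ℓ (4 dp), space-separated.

ρ = √(x²+y²) = √(-0.251² + -0.765²) = 0.80512
φ = atan2(y, x) mod 360° = atan2(-0.765, -0.251) = 251.8351°
|p|² = ρ² + z² = 0.80512² + 1.061² = 1.77395
κ = 2ρ / |p|² = 2×0.80512 / 1.77395 = 0.90772
θ = 2·atan2(ρ, z) = 2·atan2(0.80512, 1.061) = 1.29826 rad
ℓ = θ/κ = 1.29826/0.90772 = 1.43025

0.9077 251.84 1.4302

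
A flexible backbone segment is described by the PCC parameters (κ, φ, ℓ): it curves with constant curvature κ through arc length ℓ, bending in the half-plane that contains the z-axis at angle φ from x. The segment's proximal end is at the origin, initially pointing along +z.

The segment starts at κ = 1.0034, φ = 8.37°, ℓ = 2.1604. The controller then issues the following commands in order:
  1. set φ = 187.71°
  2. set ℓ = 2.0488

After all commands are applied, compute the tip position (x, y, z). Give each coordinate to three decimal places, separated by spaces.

-1.448 -0.196 0.882

initial: κ=1.0034, φ=8.37°, ℓ=2.1604
cmd 1: set φ=187.71° → (κ,φ,ℓ)=(1.0034,187.71°,2.1604) → tip=(-1.5428,-0.2089,0.8243)
cmd 2: set ℓ=2.0488 → (κ,φ,ℓ)=(1.0034,187.71°,2.0488) → tip=(-1.4480,-0.1960,0.8817)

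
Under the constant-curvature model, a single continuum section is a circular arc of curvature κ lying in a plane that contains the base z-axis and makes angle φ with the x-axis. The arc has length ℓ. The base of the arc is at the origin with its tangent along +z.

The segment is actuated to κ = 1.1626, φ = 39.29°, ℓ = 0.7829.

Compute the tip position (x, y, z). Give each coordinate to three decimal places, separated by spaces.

0.257 0.210 0.679

θ = κ·ℓ = 1.1626 × 0.7829 = 0.91020 rad
ρ = (1 − cos θ)/κ = (1 − 0.61359)/1.1626 = 0.33237
z = sin θ / κ = 0.78963/1.1626 = 0.67919
x = ρ cos φ = 0.33237 × cos(39.29°) = 0.25724
y = ρ sin φ = 0.33237 × sin(39.29°) = 0.21047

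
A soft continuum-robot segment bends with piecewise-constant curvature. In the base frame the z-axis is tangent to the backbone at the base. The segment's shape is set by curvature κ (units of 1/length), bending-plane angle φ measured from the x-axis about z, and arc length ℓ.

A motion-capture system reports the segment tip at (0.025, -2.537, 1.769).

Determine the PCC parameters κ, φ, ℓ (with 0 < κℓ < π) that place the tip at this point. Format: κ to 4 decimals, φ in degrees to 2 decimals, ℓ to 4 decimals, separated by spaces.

ρ = √(x²+y²) = √(0.025² + -2.537²) = 2.53712
φ = atan2(y, x) mod 360° = atan2(-2.537, 0.025) = 270.5646°
|p|² = ρ² + z² = 2.53712² + 1.769² = 9.56635
κ = 2ρ / |p|² = 2×2.53712 / 9.56635 = 0.53043
θ = 2·atan2(ρ, z) = 2·atan2(2.53712, 1.769) = 1.92384 rad
ℓ = θ/κ = 1.92384/0.53043 = 3.62697

0.5304 270.56 3.6270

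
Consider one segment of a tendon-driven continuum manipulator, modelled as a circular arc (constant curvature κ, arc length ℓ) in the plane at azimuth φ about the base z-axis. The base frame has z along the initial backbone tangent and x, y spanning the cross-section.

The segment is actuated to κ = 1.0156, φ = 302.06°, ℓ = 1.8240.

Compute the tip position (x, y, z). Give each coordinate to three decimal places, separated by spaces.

θ = κ·ℓ = 1.0156 × 1.8240 = 1.85245 rad
ρ = (1 − cos θ)/κ = (1 − -0.27795)/1.0156 = 1.25832
z = sin θ / κ = 0.96060/1.0156 = 0.94584
x = ρ cos φ = 1.25832 × cos(302.06°) = 0.66792
y = ρ sin φ = 1.25832 × sin(302.06°) = -1.06642

0.668 -1.066 0.946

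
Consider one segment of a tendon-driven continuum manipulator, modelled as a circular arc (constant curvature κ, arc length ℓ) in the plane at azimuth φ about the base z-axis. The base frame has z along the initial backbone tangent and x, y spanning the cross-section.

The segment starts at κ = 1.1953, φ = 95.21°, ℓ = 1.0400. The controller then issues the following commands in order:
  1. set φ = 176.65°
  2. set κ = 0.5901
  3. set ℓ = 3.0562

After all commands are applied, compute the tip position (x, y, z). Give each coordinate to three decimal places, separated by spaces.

initial: κ=1.1953, φ=95.21°, ℓ=1.0400
cmd 1: set φ=176.65° → (κ,φ,ℓ)=(1.1953,176.65°,1.0400) → tip=(-0.5664,0.0332,0.7921)
cmd 2: set κ=0.5901 → (κ,φ,ℓ)=(0.5901,176.65°,1.0400) → tip=(-0.3087,0.0181,0.9759)
cmd 3: set ℓ=3.0562 → (κ,φ,ℓ)=(0.5901,176.65°,3.0562) → tip=(-2.0818,0.1219,1.6490)

-2.082 0.122 1.649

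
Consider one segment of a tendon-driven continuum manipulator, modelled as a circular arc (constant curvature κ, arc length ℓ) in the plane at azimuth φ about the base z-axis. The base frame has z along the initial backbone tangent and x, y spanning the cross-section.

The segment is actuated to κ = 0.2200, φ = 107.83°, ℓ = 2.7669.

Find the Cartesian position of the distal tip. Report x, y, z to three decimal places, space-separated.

θ = κ·ℓ = 0.2200 × 2.7669 = 0.60872 rad
ρ = (1 − cos θ)/κ = (1 − 0.82038)/0.2200 = 0.81645
z = sin θ / κ = 0.57182/0.2200 = 2.59916
x = ρ cos φ = 0.81645 × cos(107.83°) = -0.24999
y = ρ sin φ = 0.81645 × sin(107.83°) = 0.77723

-0.250 0.777 2.599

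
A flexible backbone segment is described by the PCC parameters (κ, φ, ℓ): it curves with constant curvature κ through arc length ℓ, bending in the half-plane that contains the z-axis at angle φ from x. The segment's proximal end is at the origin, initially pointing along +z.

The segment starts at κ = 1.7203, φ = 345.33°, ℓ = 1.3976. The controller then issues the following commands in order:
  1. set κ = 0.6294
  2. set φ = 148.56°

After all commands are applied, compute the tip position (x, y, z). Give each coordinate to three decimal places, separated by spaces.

-0.491 0.300 1.224

initial: κ=1.7203, φ=345.33°, ℓ=1.3976
cmd 1: set κ=0.6294 → (κ,φ,ℓ)=(0.6294,345.33°,1.3976) → tip=(0.5573,-0.1459,1.2242)
cmd 2: set φ=148.56° → (κ,φ,ℓ)=(0.6294,148.56°,1.3976) → tip=(-0.4915,0.3005,1.2242)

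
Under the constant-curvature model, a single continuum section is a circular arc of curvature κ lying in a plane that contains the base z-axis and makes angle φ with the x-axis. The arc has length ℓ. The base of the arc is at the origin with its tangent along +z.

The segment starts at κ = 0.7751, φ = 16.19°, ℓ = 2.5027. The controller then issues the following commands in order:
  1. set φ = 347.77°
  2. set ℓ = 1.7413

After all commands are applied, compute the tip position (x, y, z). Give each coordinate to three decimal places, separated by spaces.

0.984 -0.213 1.259

initial: κ=0.7751, φ=16.19°, ℓ=2.5027
cmd 1: set φ=347.77° → (κ,φ,ℓ)=(0.7751,347.77°,2.5027) → tip=(1.7157,-0.3719,1.2033)
cmd 2: set ℓ=1.7413 → (κ,φ,ℓ)=(0.7751,347.77°,1.7413) → tip=(0.9843,-0.2134,1.2587)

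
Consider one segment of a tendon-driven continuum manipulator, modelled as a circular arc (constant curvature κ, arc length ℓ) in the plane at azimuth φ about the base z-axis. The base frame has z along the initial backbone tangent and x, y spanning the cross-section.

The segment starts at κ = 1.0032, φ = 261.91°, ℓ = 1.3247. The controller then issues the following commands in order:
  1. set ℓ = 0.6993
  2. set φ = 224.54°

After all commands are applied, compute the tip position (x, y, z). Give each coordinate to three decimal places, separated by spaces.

-0.168 -0.165 0.643

initial: κ=1.0032, φ=261.91°, ℓ=1.3247
cmd 1: set ℓ=0.6993 → (κ,φ,ℓ)=(1.0032,261.91°,0.6993) → tip=(-0.0331,-0.2331,0.6433)
cmd 2: set φ=224.54° → (κ,φ,ℓ)=(1.0032,224.54°,0.6993) → tip=(-0.1678,-0.1651,0.6433)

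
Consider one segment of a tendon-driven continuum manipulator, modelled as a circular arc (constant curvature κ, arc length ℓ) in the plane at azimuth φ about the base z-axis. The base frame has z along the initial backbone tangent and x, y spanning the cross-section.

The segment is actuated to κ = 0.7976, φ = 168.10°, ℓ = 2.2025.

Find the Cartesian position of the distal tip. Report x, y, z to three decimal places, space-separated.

-1.454 0.306 1.232

θ = κ·ℓ = 0.7976 × 2.2025 = 1.75671 rad
ρ = (1 − cos θ)/κ = (1 − -0.18485)/0.7976 = 1.48552
z = sin θ / κ = 0.98277/0.7976 = 1.23216
x = ρ cos φ = 1.48552 × cos(168.10°) = -1.45359
y = ρ sin φ = 1.48552 × sin(168.10°) = 0.30632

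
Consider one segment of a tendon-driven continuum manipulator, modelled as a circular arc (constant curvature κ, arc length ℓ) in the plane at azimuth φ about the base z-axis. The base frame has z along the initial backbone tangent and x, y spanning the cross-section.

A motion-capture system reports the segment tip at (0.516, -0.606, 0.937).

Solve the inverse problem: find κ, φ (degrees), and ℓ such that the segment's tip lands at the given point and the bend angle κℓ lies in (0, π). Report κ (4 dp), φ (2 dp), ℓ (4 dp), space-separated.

ρ = √(x²+y²) = √(0.516² + -0.606²) = 0.79592
φ = atan2(y, x) mod 360° = atan2(-0.606, 0.516) = 310.4139°
|p|² = ρ² + z² = 0.79592² + 0.937² = 1.51146
κ = 2ρ / |p|² = 2×0.79592 / 1.51146 = 1.05318
θ = 2·atan2(ρ, z) = 2·atan2(0.79592, 0.937) = 1.40833 rad
ℓ = θ/κ = 1.40833/1.05318 = 1.33722

1.0532 310.41 1.3372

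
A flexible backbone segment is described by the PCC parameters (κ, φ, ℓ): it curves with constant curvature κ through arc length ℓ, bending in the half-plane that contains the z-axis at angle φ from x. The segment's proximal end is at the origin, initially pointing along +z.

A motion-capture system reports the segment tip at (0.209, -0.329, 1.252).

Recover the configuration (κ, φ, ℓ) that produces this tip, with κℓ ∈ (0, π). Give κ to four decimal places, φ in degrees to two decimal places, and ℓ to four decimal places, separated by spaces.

0.4534 302.43 1.3314

ρ = √(x²+y²) = √(0.209² + -0.329²) = 0.38977
φ = atan2(y, x) mod 360° = atan2(-0.329, 0.209) = 302.4261°
|p|² = ρ² + z² = 0.38977² + 1.252² = 1.71943
κ = 2ρ / |p|² = 2×0.38977 / 1.71943 = 0.45337
θ = 2·atan2(ρ, z) = 2·atan2(0.38977, 1.252) = 0.60362 rad
ℓ = θ/κ = 0.60362/0.45337 = 1.33139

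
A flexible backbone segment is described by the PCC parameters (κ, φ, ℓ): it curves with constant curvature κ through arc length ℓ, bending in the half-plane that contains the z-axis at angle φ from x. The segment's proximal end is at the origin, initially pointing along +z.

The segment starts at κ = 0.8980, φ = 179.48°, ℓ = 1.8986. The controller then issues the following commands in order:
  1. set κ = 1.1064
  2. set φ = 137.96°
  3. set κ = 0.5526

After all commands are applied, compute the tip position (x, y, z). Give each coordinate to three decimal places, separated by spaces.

-0.674 0.608 1.569

initial: κ=0.8980, φ=179.48°, ℓ=1.8986
cmd 1: set κ=1.1064 → (κ,φ,ℓ)=(1.1064,179.48°,1.8986) → tip=(-1.3605,0.0123,0.7799)
cmd 2: set φ=137.96° → (κ,φ,ℓ)=(1.1064,137.96°,1.8986) → tip=(-1.0105,0.9111,0.7799)
cmd 3: set κ=0.5526 → (κ,φ,ℓ)=(0.5526,137.96°,1.8986) → tip=(-0.6743,0.6080,1.5690)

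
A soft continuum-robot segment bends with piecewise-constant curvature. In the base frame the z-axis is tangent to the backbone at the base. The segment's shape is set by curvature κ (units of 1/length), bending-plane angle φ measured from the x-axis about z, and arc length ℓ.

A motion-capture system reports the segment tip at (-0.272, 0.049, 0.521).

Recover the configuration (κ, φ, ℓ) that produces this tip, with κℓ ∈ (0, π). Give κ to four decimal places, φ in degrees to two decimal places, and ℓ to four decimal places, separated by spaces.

1.5892 169.79 0.6138

ρ = √(x²+y²) = √(-0.272² + 0.049²) = 0.27638
φ = atan2(y, x) mod 360° = atan2(0.049, -0.272) = 169.7879°
|p|² = ρ² + z² = 0.27638² + 0.521² = 0.34783
κ = 2ρ / |p|² = 2×0.27638 / 0.34783 = 1.58918
θ = 2·atan2(ρ, z) = 2·atan2(0.27638, 0.521) = 0.97546 rad
ℓ = θ/κ = 0.97546/1.58918 = 0.61382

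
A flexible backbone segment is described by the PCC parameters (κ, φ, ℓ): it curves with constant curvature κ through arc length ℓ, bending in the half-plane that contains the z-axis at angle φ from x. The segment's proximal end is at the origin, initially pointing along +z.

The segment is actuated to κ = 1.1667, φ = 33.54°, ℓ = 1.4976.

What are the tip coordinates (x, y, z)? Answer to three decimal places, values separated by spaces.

0.840 0.557 0.844

θ = κ·ℓ = 1.1667 × 1.4976 = 1.74725 rad
ρ = (1 − cos θ)/κ = (1 − -0.17554)/1.1667 = 1.00758
z = sin θ / κ = 0.98447/1.1667 = 0.84381
x = ρ cos φ = 1.00758 × cos(33.54°) = 0.83982
y = ρ sin φ = 1.00758 × sin(33.54°) = 0.55671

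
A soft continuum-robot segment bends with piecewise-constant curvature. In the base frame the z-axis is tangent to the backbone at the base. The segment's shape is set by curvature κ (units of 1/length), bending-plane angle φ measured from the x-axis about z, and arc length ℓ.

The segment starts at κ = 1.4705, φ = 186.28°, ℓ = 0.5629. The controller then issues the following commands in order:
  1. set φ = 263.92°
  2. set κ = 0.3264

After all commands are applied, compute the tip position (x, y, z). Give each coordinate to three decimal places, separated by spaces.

-0.005 -0.051 0.560

initial: κ=1.4705, φ=186.28°, ℓ=0.5629
cmd 1: set φ=263.92° → (κ,φ,ℓ)=(1.4705,263.92°,0.5629) → tip=(-0.0233,-0.2187,0.5008)
cmd 2: set κ=0.3264 → (κ,φ,ℓ)=(0.3264,263.92°,0.5629) → tip=(-0.0055,-0.0513,0.5597)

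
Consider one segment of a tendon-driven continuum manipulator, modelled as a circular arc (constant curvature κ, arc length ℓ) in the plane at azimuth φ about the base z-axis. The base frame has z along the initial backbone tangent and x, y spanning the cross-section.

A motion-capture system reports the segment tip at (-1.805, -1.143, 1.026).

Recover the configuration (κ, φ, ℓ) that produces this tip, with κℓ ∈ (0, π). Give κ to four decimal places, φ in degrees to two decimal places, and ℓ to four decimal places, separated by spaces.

ρ = √(x²+y²) = √(-1.805² + -1.143²) = 2.13646
φ = atan2(y, x) mod 360° = atan2(-1.143, -1.805) = 212.3437°
|p|² = ρ² + z² = 2.13646² + 1.026² = 5.61715
κ = 2ρ / |p|² = 2×2.13646 / 5.61715 = 0.76069
θ = 2·atan2(ρ, z) = 2·atan2(2.13646, 1.026) = 2.24617 rad
ℓ = θ/κ = 2.24617/0.76069 = 2.95280

0.7607 212.34 2.9528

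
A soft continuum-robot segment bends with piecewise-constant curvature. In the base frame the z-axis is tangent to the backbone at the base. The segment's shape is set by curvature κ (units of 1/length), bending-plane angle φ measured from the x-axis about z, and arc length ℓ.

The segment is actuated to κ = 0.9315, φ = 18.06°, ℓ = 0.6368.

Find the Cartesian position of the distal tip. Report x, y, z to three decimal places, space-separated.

θ = κ·ℓ = 0.9315 × 0.6368 = 0.59318 rad
ρ = (1 − cos θ)/κ = (1 − 0.82917)/0.9315 = 0.18339
z = sin θ / κ = 0.55900/0.9315 = 0.60011
x = ρ cos φ = 0.18339 × cos(18.06°) = 0.17436
y = ρ sin φ = 0.18339 × sin(18.06°) = 0.05685

0.174 0.057 0.600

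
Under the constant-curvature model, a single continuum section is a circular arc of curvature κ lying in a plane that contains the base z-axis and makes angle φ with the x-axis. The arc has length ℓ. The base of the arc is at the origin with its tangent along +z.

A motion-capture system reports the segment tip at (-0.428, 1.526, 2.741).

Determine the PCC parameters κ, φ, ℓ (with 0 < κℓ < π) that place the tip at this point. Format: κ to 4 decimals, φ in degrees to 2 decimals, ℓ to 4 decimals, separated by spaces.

ρ = √(x²+y²) = √(-0.428² + 1.526²) = 1.58488
φ = atan2(y, x) mod 360° = atan2(1.526, -0.428) = 105.6673°
|p|² = ρ² + z² = 1.58488² + 2.741² = 10.02494
κ = 2ρ / |p|² = 2×1.58488 / 10.02494 = 0.31619
θ = 2·atan2(ρ, z) = 2·atan2(1.58488, 2.741) = 1.04849 rad
ℓ = θ/κ = 1.04849/0.31619 = 3.31604

0.3162 105.67 3.3160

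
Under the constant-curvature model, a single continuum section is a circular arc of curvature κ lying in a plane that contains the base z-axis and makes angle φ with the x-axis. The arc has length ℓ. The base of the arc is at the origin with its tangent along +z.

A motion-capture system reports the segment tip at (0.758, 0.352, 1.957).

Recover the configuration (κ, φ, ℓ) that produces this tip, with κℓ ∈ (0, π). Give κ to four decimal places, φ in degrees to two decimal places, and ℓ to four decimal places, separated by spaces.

0.3691 24.91 2.1869

ρ = √(x²+y²) = √(0.758² + 0.352²) = 0.83574
φ = atan2(y, x) mod 360° = atan2(0.352, 0.758) = 24.9092°
|p|² = ρ² + z² = 0.83574² + 1.957² = 4.52832
κ = 2ρ / |p|² = 2×0.83574 / 4.52832 = 0.36912
θ = 2·atan2(ρ, z) = 2·atan2(0.83574, 1.957) = 0.80722 rad
ℓ = θ/κ = 0.80722/0.36912 = 2.18688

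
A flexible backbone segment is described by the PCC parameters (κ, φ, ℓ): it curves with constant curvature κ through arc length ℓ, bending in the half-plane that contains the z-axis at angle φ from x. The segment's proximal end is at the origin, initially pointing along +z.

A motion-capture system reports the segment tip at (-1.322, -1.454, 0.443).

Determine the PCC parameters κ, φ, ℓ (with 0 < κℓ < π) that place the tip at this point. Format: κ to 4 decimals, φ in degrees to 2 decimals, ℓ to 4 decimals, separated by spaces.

0.9685 227.72 2.7859

ρ = √(x²+y²) = √(-1.322² + -1.454²) = 1.96515
φ = atan2(y, x) mod 360° = atan2(-1.454, -1.322) = 227.7224°
|p|² = ρ² + z² = 1.96515² + 0.443² = 4.05805
κ = 2ρ / |p|² = 2×1.96515 / 4.05805 = 0.96852
θ = 2·atan2(ρ, z) = 2·atan2(1.96515, 0.443) = 2.69815 rad
ℓ = θ/κ = 2.69815/0.96852 = 2.78585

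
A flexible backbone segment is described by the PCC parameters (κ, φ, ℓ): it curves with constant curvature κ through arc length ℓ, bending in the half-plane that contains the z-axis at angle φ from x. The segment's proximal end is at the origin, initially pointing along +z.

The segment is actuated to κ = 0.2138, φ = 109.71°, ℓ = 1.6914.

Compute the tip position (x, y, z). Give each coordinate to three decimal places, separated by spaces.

θ = κ·ℓ = 0.2138 × 1.6914 = 0.36162 rad
ρ = (1 − cos θ)/κ = (1 − 0.93532)/0.2138 = 0.30250
z = sin θ / κ = 0.35379/0.2138 = 1.65478
x = ρ cos φ = 0.30250 × cos(109.71°) = -0.10202
y = ρ sin φ = 0.30250 × sin(109.71°) = 0.28478

-0.102 0.285 1.655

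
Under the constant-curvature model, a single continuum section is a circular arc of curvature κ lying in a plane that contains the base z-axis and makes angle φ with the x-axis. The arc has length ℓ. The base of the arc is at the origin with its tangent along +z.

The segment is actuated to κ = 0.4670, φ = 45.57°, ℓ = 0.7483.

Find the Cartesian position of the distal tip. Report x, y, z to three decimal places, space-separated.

θ = κ·ℓ = 0.4670 × 0.7483 = 0.34946 rad
ρ = (1 − cos θ)/κ = (1 − 0.93956)/0.4670 = 0.12942
z = sin θ / κ = 0.34239/0.4670 = 0.73316
x = ρ cos φ = 0.12942 × cos(45.57°) = 0.09060
y = ρ sin φ = 0.12942 × sin(45.57°) = 0.09242

0.091 0.092 0.733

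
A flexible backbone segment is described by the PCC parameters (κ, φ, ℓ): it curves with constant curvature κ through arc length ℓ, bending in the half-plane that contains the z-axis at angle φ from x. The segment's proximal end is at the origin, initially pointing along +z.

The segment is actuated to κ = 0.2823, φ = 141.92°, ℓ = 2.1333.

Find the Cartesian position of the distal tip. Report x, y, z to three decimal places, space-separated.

θ = κ·ℓ = 0.2823 × 2.1333 = 0.60223 rad
ρ = (1 − cos θ)/κ = (1 − 0.82407)/0.2823 = 0.62319
z = sin θ / κ = 0.56648/0.2823 = 2.00667
x = ρ cos φ = 0.62319 × cos(141.92°) = -0.49054
y = ρ sin φ = 0.62319 × sin(141.92°) = 0.38436

-0.491 0.384 2.007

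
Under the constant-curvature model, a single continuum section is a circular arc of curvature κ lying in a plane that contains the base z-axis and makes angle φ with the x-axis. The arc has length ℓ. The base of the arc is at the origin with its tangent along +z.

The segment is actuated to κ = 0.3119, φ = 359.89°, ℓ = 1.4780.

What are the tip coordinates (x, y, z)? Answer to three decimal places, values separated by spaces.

θ = κ·ℓ = 0.3119 × 1.4780 = 0.46099 rad
ρ = (1 − cos θ)/κ = (1 − 0.89561)/0.3119 = 0.33468
z = sin θ / κ = 0.44483/0.3119 = 1.42621
x = ρ cos φ = 0.33468 × cos(359.89°) = 0.33468
y = ρ sin φ = 0.33468 × sin(359.89°) = -0.00064

0.335 -0.001 1.426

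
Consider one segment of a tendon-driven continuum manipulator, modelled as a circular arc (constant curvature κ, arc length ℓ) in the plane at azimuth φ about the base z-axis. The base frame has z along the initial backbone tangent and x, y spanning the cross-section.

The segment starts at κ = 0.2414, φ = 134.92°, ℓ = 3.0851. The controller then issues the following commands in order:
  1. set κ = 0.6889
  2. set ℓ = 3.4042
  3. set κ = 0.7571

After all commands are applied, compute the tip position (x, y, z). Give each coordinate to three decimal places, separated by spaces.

initial: κ=0.2414, φ=134.92°, ℓ=3.0851
cmd 1: set κ=0.6889 → (κ,φ,ℓ)=(0.6889,134.92°,3.0851) → tip=(-1.5647,1.5691,1.2341)
cmd 2: set ℓ=3.4042 → (κ,φ,ℓ)=(0.6889,134.92°,3.4042) → tip=(-1.7417,1.7466,1.0377)
cmd 3: set κ=0.7571 → (κ,φ,ℓ)=(0.7571,134.92°,3.4042) → tip=(-1.7207,1.7256,0.7064)

-1.721 1.726 0.706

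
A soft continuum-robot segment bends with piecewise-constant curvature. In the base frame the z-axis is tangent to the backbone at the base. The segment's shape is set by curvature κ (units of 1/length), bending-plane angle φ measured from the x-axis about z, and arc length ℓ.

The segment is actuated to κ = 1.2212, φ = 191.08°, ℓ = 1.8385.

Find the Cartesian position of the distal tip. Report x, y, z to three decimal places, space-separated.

-1.305 -0.256 0.640

θ = κ·ℓ = 1.2212 × 1.8385 = 2.24518 rad
ρ = (1 − cos θ)/κ = (1 − -0.62441)/1.2212 = 1.33018
z = sin θ / κ = 0.78109/1.2212 = 0.63961
x = ρ cos φ = 1.33018 × cos(191.08°) = -1.30538
y = ρ sin φ = 1.33018 × sin(191.08°) = -0.25563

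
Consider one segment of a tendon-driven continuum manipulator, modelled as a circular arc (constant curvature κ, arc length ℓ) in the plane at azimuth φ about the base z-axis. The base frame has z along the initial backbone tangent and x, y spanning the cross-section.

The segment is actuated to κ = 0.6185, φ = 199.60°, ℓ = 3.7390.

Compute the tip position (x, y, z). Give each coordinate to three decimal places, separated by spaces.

θ = κ·ℓ = 0.6185 × 3.7390 = 2.31257 rad
ρ = (1 − cos θ)/κ = (1 − -0.67560)/0.6185 = 2.70913
z = sin θ / κ = 0.73727/0.6185 = 1.19203
x = ρ cos φ = 2.70913 × cos(199.60°) = -2.55216
y = ρ sin φ = 2.70913 × sin(199.60°) = -0.90878

-2.552 -0.909 1.192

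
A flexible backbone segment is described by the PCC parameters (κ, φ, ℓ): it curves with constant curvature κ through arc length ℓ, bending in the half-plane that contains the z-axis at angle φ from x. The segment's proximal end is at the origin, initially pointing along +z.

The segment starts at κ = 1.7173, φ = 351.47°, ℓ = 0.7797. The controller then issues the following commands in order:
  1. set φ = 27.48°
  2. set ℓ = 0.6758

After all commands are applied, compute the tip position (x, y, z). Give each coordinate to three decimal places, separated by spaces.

0.311 0.162 0.534

initial: κ=1.7173, φ=351.47°, ℓ=0.7797
cmd 1: set φ=27.48° → (κ,φ,ℓ)=(1.7173,27.48°,0.7797) → tip=(0.3979,0.2070,0.5667)
cmd 2: set ℓ=0.6758 → (κ,φ,ℓ)=(1.7173,27.48°,0.6758) → tip=(0.3106,0.1615,0.5340)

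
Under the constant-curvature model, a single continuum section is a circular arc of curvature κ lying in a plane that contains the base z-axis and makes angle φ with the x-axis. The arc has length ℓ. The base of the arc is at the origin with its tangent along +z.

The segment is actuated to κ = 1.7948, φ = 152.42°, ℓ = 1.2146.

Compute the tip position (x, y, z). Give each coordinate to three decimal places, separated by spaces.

θ = κ·ℓ = 1.7948 × 1.2146 = 2.17996 rad
ρ = (1 − cos θ)/κ = (1 − -0.57219)/1.7948 = 0.87597
z = sin θ / κ = 0.82012/1.7948 = 0.45694
x = ρ cos φ = 0.87597 × cos(152.42°) = -0.77643
y = ρ sin φ = 0.87597 × sin(152.42°) = 0.40556

-0.776 0.406 0.457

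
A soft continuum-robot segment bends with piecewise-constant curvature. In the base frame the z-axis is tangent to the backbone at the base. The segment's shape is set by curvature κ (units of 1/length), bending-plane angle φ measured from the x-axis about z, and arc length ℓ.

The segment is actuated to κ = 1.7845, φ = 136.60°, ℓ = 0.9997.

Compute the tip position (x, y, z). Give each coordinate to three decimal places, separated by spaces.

-0.493 0.466 0.548

θ = κ·ℓ = 1.7845 × 0.9997 = 1.78396 rad
ρ = (1 − cos θ)/κ = (1 − -0.21156)/1.7845 = 0.67893
z = sin θ / κ = 0.97737/1.7845 = 0.54770
x = ρ cos φ = 0.67893 × cos(136.60°) = -0.49330
y = ρ sin φ = 0.67893 × sin(136.60°) = 0.46649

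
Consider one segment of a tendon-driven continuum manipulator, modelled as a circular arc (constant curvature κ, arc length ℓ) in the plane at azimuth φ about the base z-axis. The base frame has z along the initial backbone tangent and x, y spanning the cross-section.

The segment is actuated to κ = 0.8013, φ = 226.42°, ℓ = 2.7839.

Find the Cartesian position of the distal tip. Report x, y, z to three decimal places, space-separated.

-1.388 -1.458 0.986

θ = κ·ℓ = 0.8013 × 2.7839 = 2.23074 rad
ρ = (1 − cos θ)/κ = (1 − -0.61307)/0.8013 = 2.01307
z = sin θ / κ = 0.79003/0.8013 = 0.98593
x = ρ cos φ = 2.01307 × cos(226.42°) = -1.38774
y = ρ sin φ = 2.01307 × sin(226.42°) = -1.45829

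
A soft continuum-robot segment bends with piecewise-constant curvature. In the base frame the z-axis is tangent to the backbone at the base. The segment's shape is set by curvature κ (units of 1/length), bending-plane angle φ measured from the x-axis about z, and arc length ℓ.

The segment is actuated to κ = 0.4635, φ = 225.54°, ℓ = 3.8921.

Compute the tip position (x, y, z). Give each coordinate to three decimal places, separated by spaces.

θ = κ·ℓ = 0.4635 × 3.8921 = 1.80399 rad
ρ = (1 − cos θ)/κ = (1 − -0.23108)/0.4635 = 2.65606
z = sin θ / κ = 0.97293/0.4635 = 2.09910
x = ρ cos φ = 2.65606 × cos(225.54°) = -1.86033
y = ρ sin φ = 2.65606 × sin(225.54°) = -1.89574

-1.860 -1.896 2.099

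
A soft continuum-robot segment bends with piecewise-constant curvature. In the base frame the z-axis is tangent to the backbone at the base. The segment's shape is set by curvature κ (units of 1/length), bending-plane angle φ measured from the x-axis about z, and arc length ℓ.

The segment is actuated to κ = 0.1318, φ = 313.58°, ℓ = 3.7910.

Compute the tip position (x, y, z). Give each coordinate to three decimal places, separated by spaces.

θ = κ·ℓ = 0.1318 × 3.7910 = 0.49965 rad
ρ = (1 − cos θ)/κ = (1 − 0.87775)/0.1318 = 0.92755
z = sin θ / κ = 0.47912/0.1318 = 3.63522
x = ρ cos φ = 0.92755 × cos(313.58°) = 0.63942
y = ρ sin φ = 0.92755 × sin(313.58°) = -0.67193

0.639 -0.672 3.635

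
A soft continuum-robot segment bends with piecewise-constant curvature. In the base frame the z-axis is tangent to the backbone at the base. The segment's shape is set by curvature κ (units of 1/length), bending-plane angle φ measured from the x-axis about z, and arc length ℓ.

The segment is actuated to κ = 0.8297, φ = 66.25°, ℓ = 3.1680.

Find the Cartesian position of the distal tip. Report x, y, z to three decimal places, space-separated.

0.908 2.064 0.592

θ = κ·ℓ = 0.8297 × 3.1680 = 2.62849 rad
ρ = (1 − cos θ)/κ = (1 − -0.87123)/0.8297 = 2.25530
z = sin θ / κ = 0.49088/0.8297 = 0.59164
x = ρ cos φ = 2.25530 × cos(66.25°) = 0.90832
y = ρ sin φ = 2.25530 × sin(66.25°) = 2.06431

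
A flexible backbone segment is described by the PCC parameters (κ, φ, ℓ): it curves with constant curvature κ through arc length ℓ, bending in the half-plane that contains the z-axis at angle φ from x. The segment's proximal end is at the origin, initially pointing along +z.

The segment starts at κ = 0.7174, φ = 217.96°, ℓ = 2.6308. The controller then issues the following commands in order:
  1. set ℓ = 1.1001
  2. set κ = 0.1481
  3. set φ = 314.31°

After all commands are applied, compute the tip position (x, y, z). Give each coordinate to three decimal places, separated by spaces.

initial: κ=0.7174, φ=217.96°, ℓ=2.6308
cmd 1: set ℓ=1.1001 → (κ,φ,ℓ)=(0.7174,217.96°,1.1001) → tip=(-0.3249,-0.2534,0.9894)
cmd 2: set κ=0.1481 → (κ,φ,ℓ)=(0.1481,217.96°,1.1001) → tip=(-0.0705,-0.0550,1.0952)
cmd 3: set φ=314.31° → (κ,φ,ℓ)=(0.1481,314.31°,1.1001) → tip=(0.0625,-0.0640,1.0952)

0.062 -0.064 1.095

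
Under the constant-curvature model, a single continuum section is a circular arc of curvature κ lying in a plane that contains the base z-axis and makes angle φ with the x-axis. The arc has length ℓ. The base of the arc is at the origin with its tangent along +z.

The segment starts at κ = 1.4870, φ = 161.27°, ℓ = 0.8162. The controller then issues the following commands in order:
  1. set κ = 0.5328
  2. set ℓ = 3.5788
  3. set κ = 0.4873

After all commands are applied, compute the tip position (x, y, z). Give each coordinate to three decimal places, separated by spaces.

initial: κ=1.4870, φ=161.27°, ℓ=0.8162
cmd 1: set κ=0.5328 → (κ,φ,ℓ)=(0.5328,161.27°,0.8162) → tip=(-0.1654,0.0561,0.7907)
cmd 2: set ℓ=3.5788 → (κ,φ,ℓ)=(0.5328,161.27°,3.5788) → tip=(-2.3635,0.8014,1.7719)
cmd 3: set κ=0.4873 → (κ,φ,ℓ)=(0.4873,161.27°,3.5788) → tip=(-2.2783,0.7725,2.0214)

-2.278 0.772 2.021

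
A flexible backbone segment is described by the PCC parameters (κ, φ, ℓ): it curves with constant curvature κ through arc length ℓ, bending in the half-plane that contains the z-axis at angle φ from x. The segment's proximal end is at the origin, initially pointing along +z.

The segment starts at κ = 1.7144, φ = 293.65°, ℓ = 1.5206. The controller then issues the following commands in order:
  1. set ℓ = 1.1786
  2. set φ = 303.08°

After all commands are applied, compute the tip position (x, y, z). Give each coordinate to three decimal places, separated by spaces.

0.457 -0.701 0.525

initial: κ=1.7144, φ=293.65°, ℓ=1.5206
cmd 1: set ℓ=1.1786 → (κ,φ,ℓ)=(1.7144,293.65°,1.1786) → tip=(0.3357,-0.7666,0.5253)
cmd 2: set φ=303.08° → (κ,φ,ℓ)=(1.7144,303.08°,1.1786) → tip=(0.4568,-0.7012,0.5253)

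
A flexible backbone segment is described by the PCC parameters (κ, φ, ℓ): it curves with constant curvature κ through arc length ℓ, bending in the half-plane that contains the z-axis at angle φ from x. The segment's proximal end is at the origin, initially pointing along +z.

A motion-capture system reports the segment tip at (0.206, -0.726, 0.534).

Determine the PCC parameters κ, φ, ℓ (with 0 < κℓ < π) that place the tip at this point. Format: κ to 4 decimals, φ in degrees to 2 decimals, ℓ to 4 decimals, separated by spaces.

ρ = √(x²+y²) = √(0.206² + -0.726²) = 0.75466
φ = atan2(y, x) mod 360° = atan2(-0.726, 0.206) = 285.8411°
|p|² = ρ² + z² = 0.75466² + 0.534² = 0.85467
κ = 2ρ / |p|² = 2×0.75466 / 0.85467 = 1.76597
θ = 2·atan2(ρ, z) = 2·atan2(0.75466, 0.534) = 1.90997 rad
ℓ = θ/κ = 1.90997/1.76597 = 1.08154

1.7660 285.84 1.0815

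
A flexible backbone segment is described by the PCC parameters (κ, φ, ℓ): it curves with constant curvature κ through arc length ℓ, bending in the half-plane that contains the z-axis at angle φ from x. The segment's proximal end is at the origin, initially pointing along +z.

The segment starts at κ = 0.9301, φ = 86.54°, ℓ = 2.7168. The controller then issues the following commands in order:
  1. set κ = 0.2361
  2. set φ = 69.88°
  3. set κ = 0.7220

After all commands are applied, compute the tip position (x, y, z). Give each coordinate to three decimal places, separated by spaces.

initial: κ=0.9301, φ=86.54°, ℓ=2.7168
cmd 1: set κ=0.2361 → (κ,φ,ℓ)=(0.2361,86.54°,2.7168) → tip=(0.0508,0.8403,2.5343)
cmd 2: set φ=69.88° → (κ,φ,ℓ)=(0.2361,69.88°,2.7168) → tip=(0.2896,0.7905,2.5343)
cmd 3: set κ=0.7220 → (κ,φ,ℓ)=(0.7220,69.88°,2.7168) → tip=(0.6579,1.7958,1.2807)

0.658 1.796 1.281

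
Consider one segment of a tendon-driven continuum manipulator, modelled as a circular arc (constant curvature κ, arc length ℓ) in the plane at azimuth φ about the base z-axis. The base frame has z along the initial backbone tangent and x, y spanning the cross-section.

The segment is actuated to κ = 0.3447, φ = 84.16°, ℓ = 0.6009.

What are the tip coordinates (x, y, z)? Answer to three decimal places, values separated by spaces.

0.006 0.062 0.597

θ = κ·ℓ = 0.3447 × 0.6009 = 0.20713 rad
ρ = (1 − cos θ)/κ = (1 − 0.97863)/0.3447 = 0.06201
z = sin θ / κ = 0.20565/0.3447 = 0.59661
x = ρ cos φ = 0.06201 × cos(84.16°) = 0.00631
y = ρ sin φ = 0.06201 × sin(84.16°) = 0.06169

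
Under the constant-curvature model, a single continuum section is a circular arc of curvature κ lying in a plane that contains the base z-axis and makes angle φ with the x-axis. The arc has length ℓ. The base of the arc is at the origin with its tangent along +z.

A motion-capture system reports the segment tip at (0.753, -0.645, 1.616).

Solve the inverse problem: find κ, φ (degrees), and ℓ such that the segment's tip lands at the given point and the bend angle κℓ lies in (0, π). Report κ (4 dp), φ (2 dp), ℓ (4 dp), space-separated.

0.5517 319.42 1.9951

ρ = √(x²+y²) = √(0.753² + -0.645²) = 0.99148
φ = atan2(y, x) mod 360° = atan2(-0.645, 0.753) = 319.4175°
|p|² = ρ² + z² = 0.99148² + 1.616² = 3.59449
κ = 2ρ / |p|² = 2×0.99148 / 3.59449 = 0.55167
θ = 2·atan2(ρ, z) = 2·atan2(0.99148, 1.616) = 1.10063 rad
ℓ = θ/κ = 1.10063/0.55167 = 1.99510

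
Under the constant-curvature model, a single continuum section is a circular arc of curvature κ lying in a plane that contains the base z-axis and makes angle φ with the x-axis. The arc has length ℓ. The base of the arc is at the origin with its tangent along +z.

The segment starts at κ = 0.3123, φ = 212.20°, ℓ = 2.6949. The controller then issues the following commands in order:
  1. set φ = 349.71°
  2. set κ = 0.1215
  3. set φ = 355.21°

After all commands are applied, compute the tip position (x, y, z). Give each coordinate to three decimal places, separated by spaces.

0.436 -0.037 2.647

initial: κ=0.3123, φ=212.20°, ℓ=2.6949
cmd 1: set φ=349.71° → (κ,φ,ℓ)=(0.3123,349.71°,2.6949) → tip=(1.0515,-0.1909,2.3878)
cmd 2: set κ=0.1215 → (κ,φ,ℓ)=(0.1215,349.71°,2.6949) → tip=(0.4302,-0.0781,2.6470)
cmd 3: set φ=355.21° → (κ,φ,ℓ)=(0.1215,355.21°,2.6949) → tip=(0.4357,-0.0365,2.6470)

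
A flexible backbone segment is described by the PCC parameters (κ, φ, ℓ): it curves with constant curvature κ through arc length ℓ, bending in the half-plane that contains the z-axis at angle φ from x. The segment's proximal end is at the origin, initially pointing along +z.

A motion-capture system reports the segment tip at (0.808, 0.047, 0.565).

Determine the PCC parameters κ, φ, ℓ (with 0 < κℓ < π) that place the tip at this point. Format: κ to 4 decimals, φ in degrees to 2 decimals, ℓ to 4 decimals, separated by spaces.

1.6614 3.33 1.1573

ρ = √(x²+y²) = √(0.808² + 0.047²) = 0.80937
φ = atan2(y, x) mod 360° = atan2(0.047, 0.808) = 3.3290°
|p|² = ρ² + z² = 0.80937² + 0.565² = 0.97430
κ = 2ρ / |p|² = 2×0.80937 / 0.97430 = 1.66143
θ = 2·atan2(ρ, z) = 2·atan2(0.80937, 0.565) = 1.92272 rad
ℓ = θ/κ = 1.92272/1.66143 = 1.15727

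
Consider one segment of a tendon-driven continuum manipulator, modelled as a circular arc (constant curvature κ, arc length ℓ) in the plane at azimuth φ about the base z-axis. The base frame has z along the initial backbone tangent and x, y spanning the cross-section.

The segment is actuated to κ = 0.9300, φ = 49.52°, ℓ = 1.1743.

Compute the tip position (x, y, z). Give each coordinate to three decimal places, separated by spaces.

0.377 0.441 0.954

θ = κ·ℓ = 0.9300 × 1.1743 = 1.09210 rad
ρ = (1 − cos θ)/κ = (1 − 0.46062)/0.9300 = 0.57997
z = sin θ / κ = 0.88760/0.9300 = 0.95440
x = ρ cos φ = 0.57997 × cos(49.52°) = 0.37651
y = ρ sin φ = 0.57997 × sin(49.52°) = 0.44115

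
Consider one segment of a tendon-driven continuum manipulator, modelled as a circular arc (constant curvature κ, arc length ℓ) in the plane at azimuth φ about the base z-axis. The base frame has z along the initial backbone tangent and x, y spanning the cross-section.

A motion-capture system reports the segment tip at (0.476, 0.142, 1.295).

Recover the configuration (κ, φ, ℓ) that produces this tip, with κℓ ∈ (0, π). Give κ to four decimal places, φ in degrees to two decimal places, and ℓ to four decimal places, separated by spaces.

ρ = √(x²+y²) = √(0.476² + 0.142²) = 0.49673
φ = atan2(y, x) mod 360° = atan2(0.142, 0.476) = 16.6109°
|p|² = ρ² + z² = 0.49673² + 1.295² = 1.92376
κ = 2ρ / |p|² = 2×0.49673 / 1.92376 = 0.51641
θ = 2·atan2(ρ, z) = 2·atan2(0.49673, 1.295) = 0.73253 rad
ℓ = θ/κ = 0.73253/0.51641 = 1.41850

0.5164 16.61 1.4185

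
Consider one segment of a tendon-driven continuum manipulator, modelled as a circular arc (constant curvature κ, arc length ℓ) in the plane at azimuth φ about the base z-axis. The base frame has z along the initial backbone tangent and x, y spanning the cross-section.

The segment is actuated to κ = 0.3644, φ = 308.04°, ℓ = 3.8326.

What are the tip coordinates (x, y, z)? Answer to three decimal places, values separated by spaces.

θ = κ·ℓ = 0.3644 × 3.8326 = 1.39660 rad
ρ = (1 − cos θ)/κ = (1 − 0.17332)/0.3644 = 2.26861
z = sin θ / κ = 0.98487/0.3644 = 2.70271
x = ρ cos φ = 2.26861 × cos(308.04°) = 1.39795
y = ρ sin φ = 2.26861 × sin(308.04°) = -1.78672

1.398 -1.787 2.703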